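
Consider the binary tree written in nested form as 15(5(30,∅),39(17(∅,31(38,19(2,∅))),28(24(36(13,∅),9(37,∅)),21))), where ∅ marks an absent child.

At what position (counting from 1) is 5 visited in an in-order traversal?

In-order visits the left subtree, then the node, then the right subtree.
At 15: go left to 5.
  At 5: go left to 30.
    30 is a leaf — visit 30.
  Visit 5.
  At 5: no right child.
Visit 15.
At 15: go right to 39.
  At 39: go left to 17.
    At 17: no left child.
    Visit 17.
    At 17: go right to 31.
      At 31: go left to 38.
        38 is a leaf — visit 38.
      Visit 31.
      At 31: go right to 19.
        At 19: go left to 2.
          2 is a leaf — visit 2.
        Visit 19.
        At 19: no right child.
  Visit 39.
  At 39: go right to 28.
    At 28: go left to 24.
      At 24: go left to 36.
        At 36: go left to 13.
          13 is a leaf — visit 13.
        Visit 36.
        At 36: no right child.
      Visit 24.
      At 24: go right to 9.
        At 9: go left to 37.
          37 is a leaf — visit 37.
        Visit 9.
        At 9: no right child.
    Visit 28.
    At 28: go right to 21.
      21 is a leaf — visit 21.
Full in-order sequence: 30, 5, 15, 17, 38, 31, 2, 19, 39, 13, 36, 24, 37, 9, 28, 21.

2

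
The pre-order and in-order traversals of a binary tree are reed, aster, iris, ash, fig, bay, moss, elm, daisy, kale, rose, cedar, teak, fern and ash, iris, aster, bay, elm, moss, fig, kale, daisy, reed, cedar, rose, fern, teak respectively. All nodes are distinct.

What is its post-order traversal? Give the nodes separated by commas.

The first element of pre-order is the root; it splits in-order into left and right subtrees.
Root reed: left subtree has 9 nodes {ash, iris, aster, bay, elm, moss, fig, kale, daisy}, right has 4 {cedar, rose, fern, teak}.
  Root aster: left subtree has 2 nodes {ash, iris}, right has 6 {bay, elm, moss, fig, kale, daisy}.
    Root iris: left subtree has 1 node {ash}, right has 0 { }.
    Root fig: left subtree has 3 nodes {bay, elm, moss}, right has 2 {kale, daisy}.
      Root bay: left subtree has 0 nodes { }, right has 2 {elm, moss}.
        Root moss: left subtree has 1 node {elm}, right has 0 { }.
      Root daisy: left subtree has 1 node {kale}, right has 0 { }.
  Root rose: left subtree has 1 node {cedar}, right has 2 {fern, teak}.
    Root teak: left subtree has 1 node {fern}, right has 0 { }.

ash, iris, elm, moss, bay, kale, daisy, fig, aster, cedar, fern, teak, rose, reed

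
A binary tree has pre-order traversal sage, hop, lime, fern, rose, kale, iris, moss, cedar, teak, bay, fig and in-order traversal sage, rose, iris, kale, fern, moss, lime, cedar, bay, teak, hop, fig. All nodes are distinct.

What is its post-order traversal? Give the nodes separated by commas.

iris, kale, rose, moss, fern, bay, teak, cedar, lime, fig, hop, sage

The first element of pre-order is the root; it splits in-order into left and right subtrees.
Root sage: left subtree has 0 nodes { }, right has 11 {rose, iris, kale, fern, moss, lime, cedar, bay, teak, hop, fig}.
  Root hop: left subtree has 9 nodes {rose, iris, kale, fern, moss, lime, cedar, bay, teak}, right has 1 {fig}.
    Root lime: left subtree has 5 nodes {rose, iris, kale, fern, moss}, right has 3 {cedar, bay, teak}.
      Root fern: left subtree has 3 nodes {rose, iris, kale}, right has 1 {moss}.
        Root rose: left subtree has 0 nodes { }, right has 2 {iris, kale}.
          Root kale: left subtree has 1 node {iris}, right has 0 { }.
      Root cedar: left subtree has 0 nodes { }, right has 2 {bay, teak}.
        Root teak: left subtree has 1 node {bay}, right has 0 { }.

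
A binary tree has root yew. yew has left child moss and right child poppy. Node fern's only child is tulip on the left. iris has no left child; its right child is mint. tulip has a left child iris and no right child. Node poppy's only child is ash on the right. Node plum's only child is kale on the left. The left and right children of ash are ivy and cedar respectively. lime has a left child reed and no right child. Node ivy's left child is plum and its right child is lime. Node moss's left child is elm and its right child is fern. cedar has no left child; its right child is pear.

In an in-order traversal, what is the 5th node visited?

In-order visits the left subtree, then the node, then the right subtree.
At yew: go left to moss.
  At moss: go left to elm.
    elm is a leaf — visit elm.
  Visit moss.
  At moss: go right to fern.
    At fern: go left to tulip.
      At tulip: go left to iris.
        At iris: no left child.
        Visit iris.
        At iris: go right to mint.
          mint is a leaf — visit mint.
      Visit tulip.
      At tulip: no right child.
    Visit fern.
    At fern: no right child.
Visit yew.
At yew: go right to poppy.
  At poppy: no left child.
  Visit poppy.
  At poppy: go right to ash.
    At ash: go left to ivy.
      At ivy: go left to plum.
        At plum: go left to kale.
          kale is a leaf — visit kale.
        Visit plum.
        At plum: no right child.
      Visit ivy.
      At ivy: go right to lime.
        At lime: go left to reed.
          reed is a leaf — visit reed.
        Visit lime.
        At lime: no right child.
    Visit ash.
    At ash: go right to cedar.
      At cedar: no left child.
      Visit cedar.
      At cedar: go right to pear.
        pear is a leaf — visit pear.
Full in-order sequence: elm, moss, iris, mint, tulip, fern, yew, poppy, kale, plum, ivy, reed, lime, ash, cedar, pear.

tulip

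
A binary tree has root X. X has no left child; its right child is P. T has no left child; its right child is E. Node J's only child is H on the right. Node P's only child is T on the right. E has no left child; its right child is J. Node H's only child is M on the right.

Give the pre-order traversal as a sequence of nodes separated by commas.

Pre-order visits the node, then its left subtree, then its right subtree.
Visit X.
At X: no left child.
At X: go right to P.
  Visit P.
  At P: no left child.
  At P: go right to T.
    Visit T.
    At T: no left child.
    At T: go right to E.
      Visit E.
      At E: no left child.
      At E: go right to J.
        Visit J.
        At J: no left child.
        At J: go right to H.
          Visit H.
          At H: no left child.
          At H: go right to M.
            M is a leaf — visit M.

X, P, T, E, J, H, M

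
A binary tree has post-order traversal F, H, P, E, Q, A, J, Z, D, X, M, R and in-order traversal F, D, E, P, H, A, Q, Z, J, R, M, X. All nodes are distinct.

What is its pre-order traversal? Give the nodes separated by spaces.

R D F Z A E P H Q J M X

The last element of post-order is the root; it splits in-order into left and right subtrees.
Root R: left subtree has 9 nodes {F, D, E, P, H, A, Q, Z, J}, right has 2 {M, X}.
  Root D: left subtree has 1 node {F}, right has 7 {E, P, H, A, Q, Z, J}.
    Root Z: left subtree has 5 nodes {E, P, H, A, Q}, right has 1 {J}.
      Root A: left subtree has 3 nodes {E, P, H}, right has 1 {Q}.
        Root E: left subtree has 0 nodes { }, right has 2 {P, H}.
          Root P: left subtree has 0 nodes { }, right has 1 {H}.
  Root M: left subtree has 0 nodes { }, right has 1 {X}.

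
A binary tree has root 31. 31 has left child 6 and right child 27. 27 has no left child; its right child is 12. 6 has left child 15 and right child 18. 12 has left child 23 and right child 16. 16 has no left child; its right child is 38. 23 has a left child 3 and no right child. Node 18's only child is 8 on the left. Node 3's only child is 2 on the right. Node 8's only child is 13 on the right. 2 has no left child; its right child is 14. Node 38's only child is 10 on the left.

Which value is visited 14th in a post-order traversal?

27

Post-order visits the left subtree, then the right subtree, then the node.
At 31: go left to 6.
  At 6: go left to 15.
    15 is a leaf — visit 15.
  At 6: go right to 18.
    At 18: go left to 8.
      At 8: no left child.
      At 8: go right to 13.
        13 is a leaf — visit 13.
      Visit 8.
    At 18: no right child.
    Visit 18.
  Visit 6.
At 31: go right to 27.
  At 27: no left child.
  At 27: go right to 12.
    At 12: go left to 23.
      At 23: go left to 3.
        At 3: no left child.
        At 3: go right to 2.
          At 2: no left child.
          At 2: go right to 14.
            14 is a leaf — visit 14.
          Visit 2.
        Visit 3.
      At 23: no right child.
      Visit 23.
    At 12: go right to 16.
      At 16: no left child.
      At 16: go right to 38.
        At 38: go left to 10.
          10 is a leaf — visit 10.
        At 38: no right child.
        Visit 38.
      Visit 16.
    Visit 12.
  Visit 27.
Visit 31.
Full post-order sequence: 15, 13, 8, 18, 6, 14, 2, 3, 23, 10, 38, 16, 12, 27, 31.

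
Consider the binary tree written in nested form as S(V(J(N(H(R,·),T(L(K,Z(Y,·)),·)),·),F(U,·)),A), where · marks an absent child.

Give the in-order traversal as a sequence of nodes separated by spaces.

R H N K L Y Z T J V U F S A

In-order visits the left subtree, then the node, then the right subtree.
At S: go left to V.
  At V: go left to J.
    At J: go left to N.
      At N: go left to H.
        At H: go left to R.
          R is a leaf — visit R.
        Visit H.
        At H: no right child.
      Visit N.
      At N: go right to T.
        At T: go left to L.
          At L: go left to K.
            K is a leaf — visit K.
          Visit L.
          At L: go right to Z.
            At Z: go left to Y.
              Y is a leaf — visit Y.
            Visit Z.
            At Z: no right child.
        Visit T.
        At T: no right child.
    Visit J.
    At J: no right child.
  Visit V.
  At V: go right to F.
    At F: go left to U.
      U is a leaf — visit U.
    Visit F.
    At F: no right child.
Visit S.
At S: go right to A.
  A is a leaf — visit A.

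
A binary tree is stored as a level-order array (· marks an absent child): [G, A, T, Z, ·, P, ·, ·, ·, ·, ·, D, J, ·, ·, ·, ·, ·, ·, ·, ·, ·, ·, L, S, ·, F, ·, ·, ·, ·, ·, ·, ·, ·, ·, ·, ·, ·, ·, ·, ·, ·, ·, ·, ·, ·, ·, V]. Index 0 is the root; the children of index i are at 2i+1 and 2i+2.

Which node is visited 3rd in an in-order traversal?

G

In-order visits the left subtree, then the node, then the right subtree.
At G: go left to A.
  At A: go left to Z.
    Z is a leaf — visit Z.
  Visit A.
  At A: no right child.
Visit G.
At G: go right to T.
  At T: go left to P.
    At P: go left to D.
      At D: go left to L.
        At L: no left child.
        Visit L.
        At L: go right to V.
          V is a leaf — visit V.
      Visit D.
      At D: go right to S.
        S is a leaf — visit S.
    Visit P.
    At P: go right to J.
      At J: no left child.
      Visit J.
      At J: go right to F.
        F is a leaf — visit F.
  Visit T.
  At T: no right child.
Full in-order sequence: Z, A, G, L, V, D, S, P, J, F, T.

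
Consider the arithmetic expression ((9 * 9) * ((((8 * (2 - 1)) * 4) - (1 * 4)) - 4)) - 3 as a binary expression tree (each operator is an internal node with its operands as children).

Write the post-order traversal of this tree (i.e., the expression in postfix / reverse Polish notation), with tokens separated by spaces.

Post-order on an expression tree gives postfix notation: for each operator, emit left operand, right operand, then the operator.

9 9 * 8 2 1 - * 4 * 1 4 * - 4 - * 3 -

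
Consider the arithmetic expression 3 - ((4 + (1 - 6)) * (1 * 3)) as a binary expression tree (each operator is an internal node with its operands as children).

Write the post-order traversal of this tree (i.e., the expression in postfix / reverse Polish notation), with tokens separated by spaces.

3 4 1 6 - + 1 3 * * -

Post-order on an expression tree gives postfix notation: for each operator, emit left operand, right operand, then the operator.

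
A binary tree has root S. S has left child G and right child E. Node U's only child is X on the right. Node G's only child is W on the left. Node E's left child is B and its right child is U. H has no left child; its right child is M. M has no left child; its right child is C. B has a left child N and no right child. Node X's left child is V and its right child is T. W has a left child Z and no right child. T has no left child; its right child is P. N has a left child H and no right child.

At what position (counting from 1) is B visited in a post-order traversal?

8

Post-order visits the left subtree, then the right subtree, then the node.
At S: go left to G.
  At G: go left to W.
    At W: go left to Z.
      Z is a leaf — visit Z.
    At W: no right child.
    Visit W.
  At G: no right child.
  Visit G.
At S: go right to E.
  At E: go left to B.
    At B: go left to N.
      At N: go left to H.
        At H: no left child.
        At H: go right to M.
          At M: no left child.
          At M: go right to C.
            C is a leaf — visit C.
          Visit M.
        Visit H.
      At N: no right child.
      Visit N.
    At B: no right child.
    Visit B.
  At E: go right to U.
    At U: no left child.
    At U: go right to X.
      At X: go left to V.
        V is a leaf — visit V.
      At X: go right to T.
        At T: no left child.
        At T: go right to P.
          P is a leaf — visit P.
        Visit T.
      Visit X.
    Visit U.
  Visit E.
Visit S.
Full post-order sequence: Z, W, G, C, M, H, N, B, V, P, T, X, U, E, S.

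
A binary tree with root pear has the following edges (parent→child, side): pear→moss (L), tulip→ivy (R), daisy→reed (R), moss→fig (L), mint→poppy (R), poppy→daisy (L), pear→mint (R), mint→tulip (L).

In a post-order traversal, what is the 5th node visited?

reed

Post-order visits the left subtree, then the right subtree, then the node.
At pear: go left to moss.
  At moss: go left to fig.
    fig is a leaf — visit fig.
  At moss: no right child.
  Visit moss.
At pear: go right to mint.
  At mint: go left to tulip.
    At tulip: no left child.
    At tulip: go right to ivy.
      ivy is a leaf — visit ivy.
    Visit tulip.
  At mint: go right to poppy.
    At poppy: go left to daisy.
      At daisy: no left child.
      At daisy: go right to reed.
        reed is a leaf — visit reed.
      Visit daisy.
    At poppy: no right child.
    Visit poppy.
  Visit mint.
Visit pear.
Full post-order sequence: fig, moss, ivy, tulip, reed, daisy, poppy, mint, pear.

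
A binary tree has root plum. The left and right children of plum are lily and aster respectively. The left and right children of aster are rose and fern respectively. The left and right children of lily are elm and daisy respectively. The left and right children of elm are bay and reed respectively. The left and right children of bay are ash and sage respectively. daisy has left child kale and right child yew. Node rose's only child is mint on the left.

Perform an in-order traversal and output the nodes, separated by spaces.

In-order visits the left subtree, then the node, then the right subtree.
At plum: go left to lily.
  At lily: go left to elm.
    At elm: go left to bay.
      At bay: go left to ash.
        ash is a leaf — visit ash.
      Visit bay.
      At bay: go right to sage.
        sage is a leaf — visit sage.
    Visit elm.
    At elm: go right to reed.
      reed is a leaf — visit reed.
  Visit lily.
  At lily: go right to daisy.
    At daisy: go left to kale.
      kale is a leaf — visit kale.
    Visit daisy.
    At daisy: go right to yew.
      yew is a leaf — visit yew.
Visit plum.
At plum: go right to aster.
  At aster: go left to rose.
    At rose: go left to mint.
      mint is a leaf — visit mint.
    Visit rose.
    At rose: no right child.
  Visit aster.
  At aster: go right to fern.
    fern is a leaf — visit fern.

ash bay sage elm reed lily kale daisy yew plum mint rose aster fern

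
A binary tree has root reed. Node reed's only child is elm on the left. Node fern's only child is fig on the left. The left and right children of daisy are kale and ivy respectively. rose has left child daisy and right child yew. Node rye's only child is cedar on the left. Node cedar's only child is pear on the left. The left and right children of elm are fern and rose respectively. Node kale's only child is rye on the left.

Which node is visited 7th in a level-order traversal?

Level-order visits nodes level by level from the root, left to right within each level.
Level 0: reed
Level 1: elm
Level 2: fern, rose
Level 3: fig, daisy, yew
Level 4: kale, ivy
Level 5: rye
Level 6: cedar
Level 7: pear
Full level-order sequence: reed, elm, fern, rose, fig, daisy, yew, kale, ivy, rye, cedar, pear.

yew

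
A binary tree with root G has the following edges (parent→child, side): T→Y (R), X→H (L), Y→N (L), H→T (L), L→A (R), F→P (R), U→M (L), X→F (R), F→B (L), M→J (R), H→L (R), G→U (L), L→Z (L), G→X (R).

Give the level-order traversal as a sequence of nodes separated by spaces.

Level-order visits nodes level by level from the root, left to right within each level.
Level 0: G
Level 1: U, X
Level 2: M, H, F
Level 3: J, T, L, B, P
Level 4: Y, Z, A
Level 5: N

G U X M H F J T L B P Y Z A N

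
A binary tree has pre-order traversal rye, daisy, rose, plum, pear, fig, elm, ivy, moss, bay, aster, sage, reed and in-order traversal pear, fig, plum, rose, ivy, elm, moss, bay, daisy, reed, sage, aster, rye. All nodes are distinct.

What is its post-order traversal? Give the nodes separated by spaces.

The first element of pre-order is the root; it splits in-order into left and right subtrees.
Root rye: left subtree has 12 nodes {pear, fig, plum, rose, ivy, elm, moss, bay, daisy, reed, sage, aster}, right has 0 { }.
  Root daisy: left subtree has 8 nodes {pear, fig, plum, rose, ivy, elm, moss, bay}, right has 3 {reed, sage, aster}.
    Root rose: left subtree has 3 nodes {pear, fig, plum}, right has 4 {ivy, elm, moss, bay}.
      Root plum: left subtree has 2 nodes {pear, fig}, right has 0 { }.
        Root pear: left subtree has 0 nodes { }, right has 1 {fig}.
      Root elm: left subtree has 1 node {ivy}, right has 2 {moss, bay}.
        Root moss: left subtree has 0 nodes { }, right has 1 {bay}.
    Root aster: left subtree has 2 nodes {reed, sage}, right has 0 { }.
      Root sage: left subtree has 1 node {reed}, right has 0 { }.

fig pear plum ivy bay moss elm rose reed sage aster daisy rye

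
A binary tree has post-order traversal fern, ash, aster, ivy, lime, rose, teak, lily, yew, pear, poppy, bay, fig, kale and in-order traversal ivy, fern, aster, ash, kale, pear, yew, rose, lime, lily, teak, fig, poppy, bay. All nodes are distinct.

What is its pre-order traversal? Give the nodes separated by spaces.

kale ivy aster fern ash fig pear yew lily rose lime teak bay poppy

The last element of post-order is the root; it splits in-order into left and right subtrees.
Root kale: left subtree has 4 nodes {ivy, fern, aster, ash}, right has 9 {pear, yew, rose, lime, lily, teak, fig, poppy, bay}.
  Root ivy: left subtree has 0 nodes { }, right has 3 {fern, aster, ash}.
    Root aster: left subtree has 1 node {fern}, right has 1 {ash}.
  Root fig: left subtree has 6 nodes {pear, yew, rose, lime, lily, teak}, right has 2 {poppy, bay}.
    Root pear: left subtree has 0 nodes { }, right has 5 {yew, rose, lime, lily, teak}.
      Root yew: left subtree has 0 nodes { }, right has 4 {rose, lime, lily, teak}.
        Root lily: left subtree has 2 nodes {rose, lime}, right has 1 {teak}.
          Root rose: left subtree has 0 nodes { }, right has 1 {lime}.
    Root bay: left subtree has 1 node {poppy}, right has 0 { }.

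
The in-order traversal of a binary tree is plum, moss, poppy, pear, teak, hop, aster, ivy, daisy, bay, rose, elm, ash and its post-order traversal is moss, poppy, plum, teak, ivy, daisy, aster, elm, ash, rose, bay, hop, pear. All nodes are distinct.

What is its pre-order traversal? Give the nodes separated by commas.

pear, plum, poppy, moss, hop, teak, bay, aster, daisy, ivy, rose, ash, elm

The last element of post-order is the root; it splits in-order into left and right subtrees.
Root pear: left subtree has 3 nodes {plum, moss, poppy}, right has 9 {teak, hop, aster, ivy, daisy, bay, rose, elm, ash}.
  Root plum: left subtree has 0 nodes { }, right has 2 {moss, poppy}.
    Root poppy: left subtree has 1 node {moss}, right has 0 { }.
  Root hop: left subtree has 1 node {teak}, right has 7 {aster, ivy, daisy, bay, rose, elm, ash}.
    Root bay: left subtree has 3 nodes {aster, ivy, daisy}, right has 3 {rose, elm, ash}.
      Root aster: left subtree has 0 nodes { }, right has 2 {ivy, daisy}.
        Root daisy: left subtree has 1 node {ivy}, right has 0 { }.
      Root rose: left subtree has 0 nodes { }, right has 2 {elm, ash}.
        Root ash: left subtree has 1 node {elm}, right has 0 { }.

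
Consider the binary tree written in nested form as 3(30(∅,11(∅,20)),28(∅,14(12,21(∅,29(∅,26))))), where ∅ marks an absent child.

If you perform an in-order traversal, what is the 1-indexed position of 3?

4

In-order visits the left subtree, then the node, then the right subtree.
At 3: go left to 30.
  At 30: no left child.
  Visit 30.
  At 30: go right to 11.
    At 11: no left child.
    Visit 11.
    At 11: go right to 20.
      20 is a leaf — visit 20.
Visit 3.
At 3: go right to 28.
  At 28: no left child.
  Visit 28.
  At 28: go right to 14.
    At 14: go left to 12.
      12 is a leaf — visit 12.
    Visit 14.
    At 14: go right to 21.
      At 21: no left child.
      Visit 21.
      At 21: go right to 29.
        At 29: no left child.
        Visit 29.
        At 29: go right to 26.
          26 is a leaf — visit 26.
Full in-order sequence: 30, 11, 20, 3, 28, 12, 14, 21, 29, 26.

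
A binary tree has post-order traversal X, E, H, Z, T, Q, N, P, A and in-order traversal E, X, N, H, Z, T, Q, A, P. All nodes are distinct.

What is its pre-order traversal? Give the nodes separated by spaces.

A N E X Q T Z H P

The last element of post-order is the root; it splits in-order into left and right subtrees.
Root A: left subtree has 7 nodes {E, X, N, H, Z, T, Q}, right has 1 {P}.
  Root N: left subtree has 2 nodes {E, X}, right has 4 {H, Z, T, Q}.
    Root E: left subtree has 0 nodes { }, right has 1 {X}.
    Root Q: left subtree has 3 nodes {H, Z, T}, right has 0 { }.
      Root T: left subtree has 2 nodes {H, Z}, right has 0 { }.
        Root Z: left subtree has 1 node {H}, right has 0 { }.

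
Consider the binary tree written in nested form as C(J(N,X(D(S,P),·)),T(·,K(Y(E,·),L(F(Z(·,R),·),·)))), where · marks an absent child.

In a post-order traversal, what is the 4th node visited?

D

Post-order visits the left subtree, then the right subtree, then the node.
At C: go left to J.
  At J: go left to N.
    N is a leaf — visit N.
  At J: go right to X.
    At X: go left to D.
      At D: go left to S.
        S is a leaf — visit S.
      At D: go right to P.
        P is a leaf — visit P.
      Visit D.
    At X: no right child.
    Visit X.
  Visit J.
At C: go right to T.
  At T: no left child.
  At T: go right to K.
    At K: go left to Y.
      At Y: go left to E.
        E is a leaf — visit E.
      At Y: no right child.
      Visit Y.
    At K: go right to L.
      At L: go left to F.
        At F: go left to Z.
          At Z: no left child.
          At Z: go right to R.
            R is a leaf — visit R.
          Visit Z.
        At F: no right child.
        Visit F.
      At L: no right child.
      Visit L.
    Visit K.
  Visit T.
Visit C.
Full post-order sequence: N, S, P, D, X, J, E, Y, R, Z, F, L, K, T, C.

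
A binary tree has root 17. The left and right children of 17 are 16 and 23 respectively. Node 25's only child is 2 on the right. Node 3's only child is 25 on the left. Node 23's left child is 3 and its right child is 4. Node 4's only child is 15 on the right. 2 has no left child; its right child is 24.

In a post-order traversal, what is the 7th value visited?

Post-order visits the left subtree, then the right subtree, then the node.
At 17: go left to 16.
  16 is a leaf — visit 16.
At 17: go right to 23.
  At 23: go left to 3.
    At 3: go left to 25.
      At 25: no left child.
      At 25: go right to 2.
        At 2: no left child.
        At 2: go right to 24.
          24 is a leaf — visit 24.
        Visit 2.
      Visit 25.
    At 3: no right child.
    Visit 3.
  At 23: go right to 4.
    At 4: no left child.
    At 4: go right to 15.
      15 is a leaf — visit 15.
    Visit 4.
  Visit 23.
Visit 17.
Full post-order sequence: 16, 24, 2, 25, 3, 15, 4, 23, 17.

4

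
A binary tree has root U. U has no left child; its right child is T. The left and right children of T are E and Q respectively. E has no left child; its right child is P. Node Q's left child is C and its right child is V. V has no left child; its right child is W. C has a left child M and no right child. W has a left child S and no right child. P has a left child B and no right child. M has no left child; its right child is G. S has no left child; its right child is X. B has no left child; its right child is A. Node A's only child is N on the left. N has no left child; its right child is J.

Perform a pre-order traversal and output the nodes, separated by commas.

Pre-order visits the node, then its left subtree, then its right subtree.
Visit U.
At U: no left child.
At U: go right to T.
  Visit T.
  At T: go left to E.
    Visit E.
    At E: no left child.
    At E: go right to P.
      Visit P.
      At P: go left to B.
        Visit B.
        At B: no left child.
        At B: go right to A.
          Visit A.
          At A: go left to N.
            Visit N.
            At N: no left child.
            At N: go right to J.
              J is a leaf — visit J.
          At A: no right child.
      At P: no right child.
  At T: go right to Q.
    Visit Q.
    At Q: go left to C.
      Visit C.
      At C: go left to M.
        Visit M.
        At M: no left child.
        At M: go right to G.
          G is a leaf — visit G.
      At C: no right child.
    At Q: go right to V.
      Visit V.
      At V: no left child.
      At V: go right to W.
        Visit W.
        At W: go left to S.
          Visit S.
          At S: no left child.
          At S: go right to X.
            X is a leaf — visit X.
        At W: no right child.

U, T, E, P, B, A, N, J, Q, C, M, G, V, W, S, X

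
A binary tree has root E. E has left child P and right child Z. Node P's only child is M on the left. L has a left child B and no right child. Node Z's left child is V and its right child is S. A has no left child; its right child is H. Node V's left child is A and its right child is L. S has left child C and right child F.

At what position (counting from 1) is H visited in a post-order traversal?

3

Post-order visits the left subtree, then the right subtree, then the node.
At E: go left to P.
  At P: go left to M.
    M is a leaf — visit M.
  At P: no right child.
  Visit P.
At E: go right to Z.
  At Z: go left to V.
    At V: go left to A.
      At A: no left child.
      At A: go right to H.
        H is a leaf — visit H.
      Visit A.
    At V: go right to L.
      At L: go left to B.
        B is a leaf — visit B.
      At L: no right child.
      Visit L.
    Visit V.
  At Z: go right to S.
    At S: go left to C.
      C is a leaf — visit C.
    At S: go right to F.
      F is a leaf — visit F.
    Visit S.
  Visit Z.
Visit E.
Full post-order sequence: M, P, H, A, B, L, V, C, F, S, Z, E.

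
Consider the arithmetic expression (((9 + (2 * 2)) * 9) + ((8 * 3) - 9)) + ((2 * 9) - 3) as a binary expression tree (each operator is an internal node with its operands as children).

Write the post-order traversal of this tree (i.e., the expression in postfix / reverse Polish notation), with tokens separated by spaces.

Post-order on an expression tree gives postfix notation: for each operator, emit left operand, right operand, then the operator.

9 2 2 * + 9 * 8 3 * 9 - + 2 9 * 3 - +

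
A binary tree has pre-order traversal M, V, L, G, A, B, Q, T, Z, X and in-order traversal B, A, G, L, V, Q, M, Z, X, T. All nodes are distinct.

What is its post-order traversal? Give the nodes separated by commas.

B, A, G, L, Q, V, X, Z, T, M

The first element of pre-order is the root; it splits in-order into left and right subtrees.
Root M: left subtree has 6 nodes {B, A, G, L, V, Q}, right has 3 {Z, X, T}.
  Root V: left subtree has 4 nodes {B, A, G, L}, right has 1 {Q}.
    Root L: left subtree has 3 nodes {B, A, G}, right has 0 { }.
      Root G: left subtree has 2 nodes {B, A}, right has 0 { }.
        Root A: left subtree has 1 node {B}, right has 0 { }.
  Root T: left subtree has 2 nodes {Z, X}, right has 0 { }.
    Root Z: left subtree has 0 nodes { }, right has 1 {X}.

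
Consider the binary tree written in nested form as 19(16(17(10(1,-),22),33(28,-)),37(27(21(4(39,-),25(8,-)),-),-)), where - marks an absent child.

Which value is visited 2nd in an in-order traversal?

10

In-order visits the left subtree, then the node, then the right subtree.
At 19: go left to 16.
  At 16: go left to 17.
    At 17: go left to 10.
      At 10: go left to 1.
        1 is a leaf — visit 1.
      Visit 10.
      At 10: no right child.
    Visit 17.
    At 17: go right to 22.
      22 is a leaf — visit 22.
  Visit 16.
  At 16: go right to 33.
    At 33: go left to 28.
      28 is a leaf — visit 28.
    Visit 33.
    At 33: no right child.
Visit 19.
At 19: go right to 37.
  At 37: go left to 27.
    At 27: go left to 21.
      At 21: go left to 4.
        At 4: go left to 39.
          39 is a leaf — visit 39.
        Visit 4.
        At 4: no right child.
      Visit 21.
      At 21: go right to 25.
        At 25: go left to 8.
          8 is a leaf — visit 8.
        Visit 25.
        At 25: no right child.
    Visit 27.
    At 27: no right child.
  Visit 37.
  At 37: no right child.
Full in-order sequence: 1, 10, 17, 22, 16, 28, 33, 19, 39, 4, 21, 8, 25, 27, 37.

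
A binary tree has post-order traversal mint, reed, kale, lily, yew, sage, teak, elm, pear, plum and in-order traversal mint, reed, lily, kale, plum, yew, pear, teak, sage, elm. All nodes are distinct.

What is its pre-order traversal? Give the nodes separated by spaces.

plum lily reed mint kale pear yew elm teak sage

The last element of post-order is the root; it splits in-order into left and right subtrees.
Root plum: left subtree has 4 nodes {mint, reed, lily, kale}, right has 5 {yew, pear, teak, sage, elm}.
  Root lily: left subtree has 2 nodes {mint, reed}, right has 1 {kale}.
    Root reed: left subtree has 1 node {mint}, right has 0 { }.
  Root pear: left subtree has 1 node {yew}, right has 3 {teak, sage, elm}.
    Root elm: left subtree has 2 nodes {teak, sage}, right has 0 { }.
      Root teak: left subtree has 0 nodes { }, right has 1 {sage}.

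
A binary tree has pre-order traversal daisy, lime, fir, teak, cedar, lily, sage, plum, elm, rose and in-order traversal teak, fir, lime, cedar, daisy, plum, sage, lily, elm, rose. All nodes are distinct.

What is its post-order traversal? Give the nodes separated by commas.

The first element of pre-order is the root; it splits in-order into left and right subtrees.
Root daisy: left subtree has 4 nodes {teak, fir, lime, cedar}, right has 5 {plum, sage, lily, elm, rose}.
  Root lime: left subtree has 2 nodes {teak, fir}, right has 1 {cedar}.
    Root fir: left subtree has 1 node {teak}, right has 0 { }.
  Root lily: left subtree has 2 nodes {plum, sage}, right has 2 {elm, rose}.
    Root sage: left subtree has 1 node {plum}, right has 0 { }.
    Root elm: left subtree has 0 nodes { }, right has 1 {rose}.

teak, fir, cedar, lime, plum, sage, rose, elm, lily, daisy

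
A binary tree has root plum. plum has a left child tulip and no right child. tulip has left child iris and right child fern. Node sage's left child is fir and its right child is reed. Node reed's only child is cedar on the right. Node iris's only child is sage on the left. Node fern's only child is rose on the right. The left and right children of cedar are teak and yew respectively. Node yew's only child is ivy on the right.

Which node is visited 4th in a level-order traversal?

Level-order visits nodes level by level from the root, left to right within each level.
Level 0: plum
Level 1: tulip
Level 2: iris, fern
Level 3: sage, rose
Level 4: fir, reed
Level 5: cedar
Level 6: teak, yew
Level 7: ivy
Full level-order sequence: plum, tulip, iris, fern, sage, rose, fir, reed, cedar, teak, yew, ivy.

fern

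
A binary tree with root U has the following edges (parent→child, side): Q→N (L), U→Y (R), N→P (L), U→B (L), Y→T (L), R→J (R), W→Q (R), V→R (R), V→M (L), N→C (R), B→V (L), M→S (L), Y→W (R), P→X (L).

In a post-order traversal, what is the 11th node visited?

N

Post-order visits the left subtree, then the right subtree, then the node.
At U: go left to B.
  At B: go left to V.
    At V: go left to M.
      At M: go left to S.
        S is a leaf — visit S.
      At M: no right child.
      Visit M.
    At V: go right to R.
      At R: no left child.
      At R: go right to J.
        J is a leaf — visit J.
      Visit R.
    Visit V.
  At B: no right child.
  Visit B.
At U: go right to Y.
  At Y: go left to T.
    T is a leaf — visit T.
  At Y: go right to W.
    At W: no left child.
    At W: go right to Q.
      At Q: go left to N.
        At N: go left to P.
          At P: go left to X.
            X is a leaf — visit X.
          At P: no right child.
          Visit P.
        At N: go right to C.
          C is a leaf — visit C.
        Visit N.
      At Q: no right child.
      Visit Q.
    Visit W.
  Visit Y.
Visit U.
Full post-order sequence: S, M, J, R, V, B, T, X, P, C, N, Q, W, Y, U.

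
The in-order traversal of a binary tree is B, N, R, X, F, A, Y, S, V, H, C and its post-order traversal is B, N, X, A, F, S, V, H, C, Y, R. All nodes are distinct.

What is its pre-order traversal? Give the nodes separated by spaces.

The last element of post-order is the root; it splits in-order into left and right subtrees.
Root R: left subtree has 2 nodes {B, N}, right has 8 {X, F, A, Y, S, V, H, C}.
  Root N: left subtree has 1 node {B}, right has 0 { }.
  Root Y: left subtree has 3 nodes {X, F, A}, right has 4 {S, V, H, C}.
    Root F: left subtree has 1 node {X}, right has 1 {A}.
    Root C: left subtree has 3 nodes {S, V, H}, right has 0 { }.
      Root H: left subtree has 2 nodes {S, V}, right has 0 { }.
        Root V: left subtree has 1 node {S}, right has 0 { }.

R N B Y F X A C H V S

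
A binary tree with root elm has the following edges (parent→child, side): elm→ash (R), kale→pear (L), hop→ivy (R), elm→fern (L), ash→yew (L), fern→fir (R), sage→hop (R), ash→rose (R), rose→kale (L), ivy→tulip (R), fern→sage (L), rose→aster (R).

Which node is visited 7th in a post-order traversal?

yew

Post-order visits the left subtree, then the right subtree, then the node.
At elm: go left to fern.
  At fern: go left to sage.
    At sage: no left child.
    At sage: go right to hop.
      At hop: no left child.
      At hop: go right to ivy.
        At ivy: no left child.
        At ivy: go right to tulip.
          tulip is a leaf — visit tulip.
        Visit ivy.
      Visit hop.
    Visit sage.
  At fern: go right to fir.
    fir is a leaf — visit fir.
  Visit fern.
At elm: go right to ash.
  At ash: go left to yew.
    yew is a leaf — visit yew.
  At ash: go right to rose.
    At rose: go left to kale.
      At kale: go left to pear.
        pear is a leaf — visit pear.
      At kale: no right child.
      Visit kale.
    At rose: go right to aster.
      aster is a leaf — visit aster.
    Visit rose.
  Visit ash.
Visit elm.
Full post-order sequence: tulip, ivy, hop, sage, fir, fern, yew, pear, kale, aster, rose, ash, elm.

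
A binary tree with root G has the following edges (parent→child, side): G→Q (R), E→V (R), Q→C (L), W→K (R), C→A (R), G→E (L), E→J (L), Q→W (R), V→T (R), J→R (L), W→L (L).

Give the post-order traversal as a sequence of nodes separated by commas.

R, J, T, V, E, A, C, L, K, W, Q, G

Post-order visits the left subtree, then the right subtree, then the node.
At G: go left to E.
  At E: go left to J.
    At J: go left to R.
      R is a leaf — visit R.
    At J: no right child.
    Visit J.
  At E: go right to V.
    At V: no left child.
    At V: go right to T.
      T is a leaf — visit T.
    Visit V.
  Visit E.
At G: go right to Q.
  At Q: go left to C.
    At C: no left child.
    At C: go right to A.
      A is a leaf — visit A.
    Visit C.
  At Q: go right to W.
    At W: go left to L.
      L is a leaf — visit L.
    At W: go right to K.
      K is a leaf — visit K.
    Visit W.
  Visit Q.
Visit G.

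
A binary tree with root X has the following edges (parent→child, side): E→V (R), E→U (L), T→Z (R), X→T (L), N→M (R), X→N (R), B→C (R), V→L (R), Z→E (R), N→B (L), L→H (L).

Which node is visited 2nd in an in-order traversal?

Z

In-order visits the left subtree, then the node, then the right subtree.
At X: go left to T.
  At T: no left child.
  Visit T.
  At T: go right to Z.
    At Z: no left child.
    Visit Z.
    At Z: go right to E.
      At E: go left to U.
        U is a leaf — visit U.
      Visit E.
      At E: go right to V.
        At V: no left child.
        Visit V.
        At V: go right to L.
          At L: go left to H.
            H is a leaf — visit H.
          Visit L.
          At L: no right child.
Visit X.
At X: go right to N.
  At N: go left to B.
    At B: no left child.
    Visit B.
    At B: go right to C.
      C is a leaf — visit C.
  Visit N.
  At N: go right to M.
    M is a leaf — visit M.
Full in-order sequence: T, Z, U, E, V, H, L, X, B, C, N, M.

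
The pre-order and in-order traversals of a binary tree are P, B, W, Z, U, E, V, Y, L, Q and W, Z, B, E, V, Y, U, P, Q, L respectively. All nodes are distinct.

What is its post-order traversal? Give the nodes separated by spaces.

The first element of pre-order is the root; it splits in-order into left and right subtrees.
Root P: left subtree has 7 nodes {W, Z, B, E, V, Y, U}, right has 2 {Q, L}.
  Root B: left subtree has 2 nodes {W, Z}, right has 4 {E, V, Y, U}.
    Root W: left subtree has 0 nodes { }, right has 1 {Z}.
    Root U: left subtree has 3 nodes {E, V, Y}, right has 0 { }.
      Root E: left subtree has 0 nodes { }, right has 2 {V, Y}.
        Root V: left subtree has 0 nodes { }, right has 1 {Y}.
  Root L: left subtree has 1 node {Q}, right has 0 { }.

Z W Y V E U B Q L P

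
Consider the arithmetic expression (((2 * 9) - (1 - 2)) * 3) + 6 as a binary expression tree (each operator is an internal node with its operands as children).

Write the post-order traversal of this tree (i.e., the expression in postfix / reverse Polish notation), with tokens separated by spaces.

Post-order on an expression tree gives postfix notation: for each operator, emit left operand, right operand, then the operator.

2 9 * 1 2 - - 3 * 6 +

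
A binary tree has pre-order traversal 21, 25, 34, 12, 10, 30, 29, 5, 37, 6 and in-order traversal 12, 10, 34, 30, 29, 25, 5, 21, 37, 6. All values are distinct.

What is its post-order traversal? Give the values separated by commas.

10, 12, 29, 30, 34, 5, 25, 6, 37, 21

The first element of pre-order is the root; it splits in-order into left and right subtrees.
Root 21: left subtree has 7 nodes {12, 10, 34, 30, 29, 25, 5}, right has 2 {37, 6}.
  Root 25: left subtree has 5 nodes {12, 10, 34, 30, 29}, right has 1 {5}.
    Root 34: left subtree has 2 nodes {12, 10}, right has 2 {30, 29}.
      Root 12: left subtree has 0 nodes { }, right has 1 {10}.
      Root 30: left subtree has 0 nodes { }, right has 1 {29}.
  Root 37: left subtree has 0 nodes { }, right has 1 {6}.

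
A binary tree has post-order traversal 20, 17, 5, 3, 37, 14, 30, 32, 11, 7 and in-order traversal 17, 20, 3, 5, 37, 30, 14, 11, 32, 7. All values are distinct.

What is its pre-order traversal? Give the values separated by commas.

The last element of post-order is the root; it splits in-order into left and right subtrees.
Root 7: left subtree has 9 nodes {17, 20, 3, 5, 37, 30, 14, 11, 32}, right has 0 { }.
  Root 11: left subtree has 7 nodes {17, 20, 3, 5, 37, 30, 14}, right has 1 {32}.
    Root 30: left subtree has 5 nodes {17, 20, 3, 5, 37}, right has 1 {14}.
      Root 37: left subtree has 4 nodes {17, 20, 3, 5}, right has 0 { }.
        Root 3: left subtree has 2 nodes {17, 20}, right has 1 {5}.
          Root 17: left subtree has 0 nodes { }, right has 1 {20}.

7, 11, 30, 37, 3, 17, 20, 5, 14, 32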